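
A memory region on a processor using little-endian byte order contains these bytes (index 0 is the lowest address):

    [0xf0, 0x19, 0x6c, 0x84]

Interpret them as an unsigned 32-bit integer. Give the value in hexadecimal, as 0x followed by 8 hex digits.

In little-endian order the low byte comes first in memory.
Reassemble most-significant byte first: 84 6C 19 F0 → 0x846C19F0.

0x846C19F0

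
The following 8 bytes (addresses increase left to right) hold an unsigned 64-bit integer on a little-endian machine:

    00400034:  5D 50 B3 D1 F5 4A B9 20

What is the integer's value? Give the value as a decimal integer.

Little-endian stores the least-significant byte at the lowest address.
Reassemble most-significant byte first: 20 B9 4A F5 D1 B3 50 5D → 0x20B94AF5D1B3505D.
0x20B94AF5D1B3505D = 2357998299550797917.

2357998299550797917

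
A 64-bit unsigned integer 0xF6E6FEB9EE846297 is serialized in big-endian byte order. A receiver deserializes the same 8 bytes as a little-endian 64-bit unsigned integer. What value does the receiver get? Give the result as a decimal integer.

Stored big-endian, the bytes at ascending addresses are F6 E6 FE B9 EE 84 62 97.
Read back as little-endian, the first byte is least significant, giving 0x976284EEB9FEE6F6.
0x976284EEB9FEE6F6 = 10908427408302335734.

10908427408302335734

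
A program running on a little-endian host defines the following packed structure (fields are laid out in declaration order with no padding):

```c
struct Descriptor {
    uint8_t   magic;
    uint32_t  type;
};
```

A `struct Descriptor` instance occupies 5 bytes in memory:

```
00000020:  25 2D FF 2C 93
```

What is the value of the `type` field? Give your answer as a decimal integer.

`type` follows `magic` (1 byte), so it starts at byte offset 1 and occupies 4 bytes.
Bytes at offsets 1..4: 2D FF 2C 93.
Little-endian stores the least-significant byte at the lowest address.
Reassemble most-significant byte first: 93 2C FF 2D → 0x932CFF2D.
0x932CFF2D = 2469199661.

2469199661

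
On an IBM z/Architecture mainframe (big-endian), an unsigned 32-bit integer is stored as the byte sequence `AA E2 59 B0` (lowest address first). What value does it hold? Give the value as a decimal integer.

2866960816

Big-endian stores the most-significant byte at the lowest address.
The bytes are already most-significant first: 0xAAE259B0.
0xAAE259B0 = 2866960816.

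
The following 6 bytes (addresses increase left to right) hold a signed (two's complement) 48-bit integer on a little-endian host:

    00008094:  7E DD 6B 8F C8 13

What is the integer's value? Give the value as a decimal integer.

Little-endian stores the least-significant byte at the lowest address.
Reassemble most-significant byte first: 13 C8 8F 6B DD 7E → 0x13C88F6BDD7E.
0x13C88F6BDD7E = 21752120597886.

21752120597886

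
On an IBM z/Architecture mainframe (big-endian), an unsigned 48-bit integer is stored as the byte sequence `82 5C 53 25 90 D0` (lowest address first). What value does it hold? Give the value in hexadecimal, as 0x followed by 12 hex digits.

In big-endian order the high byte comes first in memory.
The bytes are already most-significant first: 0x825C532590D0.

0x825C532590D0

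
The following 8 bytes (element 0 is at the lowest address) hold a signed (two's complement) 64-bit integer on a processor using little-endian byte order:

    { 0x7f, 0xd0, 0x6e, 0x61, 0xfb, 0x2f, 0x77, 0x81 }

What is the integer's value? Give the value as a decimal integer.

Little-endian stores the least-significant byte at the lowest address.
Reassemble most-significant byte first: 81 77 2F FB 61 6E D0 7F → 0x81772FFB616ED07F.
Top bit is set, so as a signed 64-bit value this is 0x81772FFB616ED07F − 2^64 = -9117766163870330753.

-9117766163870330753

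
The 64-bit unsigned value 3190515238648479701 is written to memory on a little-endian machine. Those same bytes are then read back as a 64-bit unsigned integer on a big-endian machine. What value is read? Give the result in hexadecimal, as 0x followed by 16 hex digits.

0xD5FF1C9AB4FC462C

3190515238648479701 in 64-bit hexadecimal is 0x2C46FCB49A1CFFD5.
Stored little-endian, the bytes at ascending addresses are D5 FF 1C 9A B4 FC 46 2C.
Read back as big-endian, the last byte is least significant, giving 0xD5FF1C9AB4FC462C.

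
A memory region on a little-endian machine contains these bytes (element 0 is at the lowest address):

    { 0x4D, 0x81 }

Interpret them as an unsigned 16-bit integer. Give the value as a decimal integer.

Little-endian stores the least-significant byte at the lowest address.
Reassemble most-significant byte first: 81 4D → 0x814D.
0x814D = 33101.

33101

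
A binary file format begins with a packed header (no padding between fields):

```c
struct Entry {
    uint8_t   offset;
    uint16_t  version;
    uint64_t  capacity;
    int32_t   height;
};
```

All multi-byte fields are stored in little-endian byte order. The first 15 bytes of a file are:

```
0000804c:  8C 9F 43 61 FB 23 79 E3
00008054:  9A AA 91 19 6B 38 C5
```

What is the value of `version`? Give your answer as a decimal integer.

`version` follows `offset` (1 byte), so it starts at byte offset 1 and occupies 2 bytes.
Bytes at offsets 1..2: 9F 43.
In little-endian order the low byte comes first in memory.
Reassemble most-significant byte first: 43 9F → 0x439F.
0x439F = 17311.

17311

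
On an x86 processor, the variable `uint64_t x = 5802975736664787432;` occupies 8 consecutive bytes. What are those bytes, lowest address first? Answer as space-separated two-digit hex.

5802975736664787432 in hexadecimal, padded to 64 bits, is 0x50884FAFE01D89E8.
Split into bytes (most-significant first): 50 88 4F AF E0 1D 89 E8.
In little-endian order the low byte comes first in memory.
So at ascending addresses the bytes are E8 89 1D E0 AF 4F 88 50.

E8 89 1D E0 AF 4F 88 50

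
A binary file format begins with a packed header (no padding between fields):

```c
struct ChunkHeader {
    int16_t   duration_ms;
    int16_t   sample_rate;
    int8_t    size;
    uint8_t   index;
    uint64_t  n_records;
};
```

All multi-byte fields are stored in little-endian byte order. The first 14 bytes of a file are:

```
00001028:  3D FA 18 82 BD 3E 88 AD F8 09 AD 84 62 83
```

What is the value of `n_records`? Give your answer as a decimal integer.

9467275245417704840

`n_records` follows `duration_ms` (2 B), `sample_rate` (2 B), `size` (1 B), `index` (1 B), so it starts at offset 2 + 2 + 1 + 1 = 6 and occupies 8 bytes.
Bytes at offsets 6..13: 88 AD F8 09 AD 84 62 83.
Little-endian: lowest address holds the least-significant byte.
Reassemble most-significant byte first: 83 62 84 AD 09 F8 AD 88 → 0x836284AD09F8AD88.
0x836284AD09F8AD88 = 9467275245417704840.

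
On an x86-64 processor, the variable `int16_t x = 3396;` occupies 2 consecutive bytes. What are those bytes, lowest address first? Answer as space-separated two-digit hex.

3396 in hexadecimal, padded to 16 bits, is 0x0D44.
Split into bytes (most-significant first): 0D 44.
In little-endian order the low byte comes first in memory.
So at ascending addresses the bytes are 44 0D.

44 0D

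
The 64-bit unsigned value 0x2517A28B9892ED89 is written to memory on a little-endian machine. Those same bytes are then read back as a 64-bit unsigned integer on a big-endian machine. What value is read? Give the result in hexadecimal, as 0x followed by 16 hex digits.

Stored little-endian, the bytes at ascending addresses are 89 ED 92 98 8B A2 17 25.
Read back as big-endian, the last byte is least significant, giving 0x89ED92988BA21725.

0x89ED92988BA21725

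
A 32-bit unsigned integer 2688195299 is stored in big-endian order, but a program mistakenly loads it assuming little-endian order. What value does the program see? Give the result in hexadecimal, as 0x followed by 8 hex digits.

0xE39A3AA0

2688195299 in 32-bit hexadecimal is 0xA03A9AE3.
Stored big-endian, the bytes at ascending addresses are A0 3A 9A E3.
Read back as little-endian, the first byte is least significant, giving 0xE39A3AA0.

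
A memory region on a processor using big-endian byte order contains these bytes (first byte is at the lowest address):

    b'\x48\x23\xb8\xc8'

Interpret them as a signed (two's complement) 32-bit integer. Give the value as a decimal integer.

In big-endian order the high byte comes first in memory.
The bytes are already most-significant first: 0x4823B8C8.
0x4823B8C8 = 1210300616.

1210300616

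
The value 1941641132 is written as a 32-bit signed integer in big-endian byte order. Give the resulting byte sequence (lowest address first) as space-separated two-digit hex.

1941641132 in hexadecimal, padded to 32 bits, is 0x73BB17AC.
Split into bytes (most-significant first): 73 BB 17 AC.
Big-endian: lowest address holds the most-significant byte.
So the memory order matches the most-significant-first order: 73 BB 17 AC.

73 BB 17 AC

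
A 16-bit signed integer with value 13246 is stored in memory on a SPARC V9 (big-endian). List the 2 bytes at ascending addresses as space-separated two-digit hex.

33 BE

13246 in hexadecimal, padded to 16 bits, is 0x33BE.
Split into bytes (most-significant first): 33 BE.
Big-endian stores the most-significant byte at the lowest address.
So the memory order matches the most-significant-first order: 33 BE.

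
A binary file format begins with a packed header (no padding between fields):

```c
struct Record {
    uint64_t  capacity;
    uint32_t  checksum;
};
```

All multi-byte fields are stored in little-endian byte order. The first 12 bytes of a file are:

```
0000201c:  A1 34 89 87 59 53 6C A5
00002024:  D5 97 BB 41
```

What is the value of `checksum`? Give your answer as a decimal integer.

1102813141

`checksum` follows `capacity` (8 bytes), so it starts at byte offset 8 and occupies 4 bytes.
Bytes at offsets 8..11: D5 97 BB 41.
Little-endian stores the least-significant byte at the lowest address.
Reassemble most-significant byte first: 41 BB 97 D5 → 0x41BB97D5.
0x41BB97D5 = 1102813141.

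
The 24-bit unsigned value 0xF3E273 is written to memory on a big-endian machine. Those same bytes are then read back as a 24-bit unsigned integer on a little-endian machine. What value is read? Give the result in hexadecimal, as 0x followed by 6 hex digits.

Stored big-endian, the bytes at ascending addresses are F3 E2 73.
Read back as little-endian, the first byte is least significant, giving 0x73E2F3.

0x73E2F3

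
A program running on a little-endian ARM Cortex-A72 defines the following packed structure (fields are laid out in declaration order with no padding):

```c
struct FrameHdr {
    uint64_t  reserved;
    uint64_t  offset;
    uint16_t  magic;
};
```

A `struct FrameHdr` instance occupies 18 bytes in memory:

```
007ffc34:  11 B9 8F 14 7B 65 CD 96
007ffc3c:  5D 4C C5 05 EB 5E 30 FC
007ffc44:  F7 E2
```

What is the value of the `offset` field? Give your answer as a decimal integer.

18172128859947093085

`offset` follows `reserved` (8 bytes), so it starts at byte offset 8 and occupies 8 bytes.
Bytes at offsets 8..15: 5D 4C C5 05 EB 5E 30 FC.
Little-endian stores the least-significant byte at the lowest address.
Reassemble most-significant byte first: FC 30 5E EB 05 C5 4C 5D → 0xFC305EEB05C54C5D.
0xFC305EEB05C54C5D = 18172128859947093085.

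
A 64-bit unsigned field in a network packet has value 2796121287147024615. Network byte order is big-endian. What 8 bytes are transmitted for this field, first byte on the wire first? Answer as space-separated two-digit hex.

26 CD D1 7F 05 4E 70 E7

2796121287147024615 in hexadecimal, padded to 64 bits, is 0x26CDD17F054E70E7.
Split into bytes (most-significant first): 26 CD D1 7F 05 4E 70 E7.
Big-endian: lowest address holds the most-significant byte.
So the memory order matches the most-significant-first order: 26 CD D1 7F 05 4E 70 E7.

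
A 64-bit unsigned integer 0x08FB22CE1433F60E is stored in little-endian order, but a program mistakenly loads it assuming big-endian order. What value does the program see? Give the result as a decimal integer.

1078105325252573960

Stored little-endian, the bytes at ascending addresses are 0E F6 33 14 CE 22 FB 08.
Read back as big-endian, the last byte is least significant, giving 0x0EF63314CE22FB08.
0x0EF63314CE22FB08 = 1078105325252573960.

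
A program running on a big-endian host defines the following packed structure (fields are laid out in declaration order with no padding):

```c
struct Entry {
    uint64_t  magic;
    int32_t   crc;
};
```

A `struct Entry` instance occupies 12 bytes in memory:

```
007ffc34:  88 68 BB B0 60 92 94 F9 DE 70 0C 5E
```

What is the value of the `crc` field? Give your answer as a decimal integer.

`crc` follows `magic` (8 bytes), so it starts at byte offset 8 and occupies 4 bytes.
Bytes at offsets 8..11: DE 70 0C 5E.
Big-endian: lowest address holds the most-significant byte.
The bytes are already most-significant first: 0xDE700C5E.
Top bit is set, so as a signed 32-bit value this is 0xDE700C5E − 2^32 = -563082146.

-563082146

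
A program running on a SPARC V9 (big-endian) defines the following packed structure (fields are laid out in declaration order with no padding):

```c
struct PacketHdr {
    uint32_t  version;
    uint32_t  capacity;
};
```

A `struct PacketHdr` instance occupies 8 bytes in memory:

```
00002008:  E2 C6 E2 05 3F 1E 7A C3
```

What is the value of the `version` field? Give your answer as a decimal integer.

`version` is the first field, at byte offset 0, occupying 4 bytes.
Bytes at offsets 0..3: E2 C6 E2 05.
Big-endian stores the most-significant byte at the lowest address.
The bytes are already most-significant first: 0xE2C6E205.
0xE2C6E205 = 3804684805.

3804684805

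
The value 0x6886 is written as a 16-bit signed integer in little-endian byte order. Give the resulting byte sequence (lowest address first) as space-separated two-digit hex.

Split into bytes (most-significant first): 68 86.
Little-endian stores the least-significant byte at the lowest address.
So at ascending addresses the bytes are 86 68.

86 68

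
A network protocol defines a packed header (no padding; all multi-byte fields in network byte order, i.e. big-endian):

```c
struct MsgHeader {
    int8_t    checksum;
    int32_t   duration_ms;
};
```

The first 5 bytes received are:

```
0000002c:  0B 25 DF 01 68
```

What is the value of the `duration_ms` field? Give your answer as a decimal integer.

635371880

`duration_ms` follows `checksum` (1 byte), so it starts at byte offset 1 and occupies 4 bytes.
Bytes at offsets 1..4: 25 DF 01 68.
In big-endian order the high byte comes first in memory.
The bytes are already most-significant first: 0x25DF0168.
0x25DF0168 = 635371880.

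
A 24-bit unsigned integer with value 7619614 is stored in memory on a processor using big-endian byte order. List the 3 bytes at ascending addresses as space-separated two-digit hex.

7619614 in hexadecimal, padded to 24 bits, is 0x74441E.
Split into bytes (most-significant first): 74 44 1E.
Big-endian: lowest address holds the most-significant byte.
So the memory order matches the most-significant-first order: 74 44 1E.

74 44 1E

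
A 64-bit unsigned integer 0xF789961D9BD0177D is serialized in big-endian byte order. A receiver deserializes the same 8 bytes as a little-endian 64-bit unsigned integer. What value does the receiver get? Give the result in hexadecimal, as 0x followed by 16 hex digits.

0x7D17D09B1D9689F7

Stored big-endian, the bytes at ascending addresses are F7 89 96 1D 9B D0 17 7D.
Read back as little-endian, the first byte is least significant, giving 0x7D17D09B1D9689F7.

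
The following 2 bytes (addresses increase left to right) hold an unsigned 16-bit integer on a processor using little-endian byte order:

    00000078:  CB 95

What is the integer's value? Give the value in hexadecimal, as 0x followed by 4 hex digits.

0x95CB

Little-endian stores the least-significant byte at the lowest address.
Reassemble most-significant byte first: 95 CB → 0x95CB.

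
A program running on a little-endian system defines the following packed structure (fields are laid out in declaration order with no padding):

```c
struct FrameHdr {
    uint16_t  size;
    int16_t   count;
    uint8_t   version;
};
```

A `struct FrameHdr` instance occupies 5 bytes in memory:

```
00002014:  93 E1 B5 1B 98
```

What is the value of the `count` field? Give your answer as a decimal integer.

`count` follows `size` (2 bytes), so it starts at byte offset 2 and occupies 2 bytes.
Bytes at offsets 2..3: B5 1B.
In little-endian order the low byte comes first in memory.
Reassemble most-significant byte first: 1B B5 → 0x1BB5.
0x1BB5 = 7093.

7093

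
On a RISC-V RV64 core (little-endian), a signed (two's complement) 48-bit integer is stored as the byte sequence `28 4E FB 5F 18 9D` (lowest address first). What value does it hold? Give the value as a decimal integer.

Little-endian stores the least-significant byte at the lowest address.
Reassemble most-significant byte first: 9D 18 5F FB 4E 28 → 0x9D185FFB4E28.
Top bit is set, so as a signed 48-bit value this is 0x9D185FFB4E28 − 2^48 = -108746961629656.

-108746961629656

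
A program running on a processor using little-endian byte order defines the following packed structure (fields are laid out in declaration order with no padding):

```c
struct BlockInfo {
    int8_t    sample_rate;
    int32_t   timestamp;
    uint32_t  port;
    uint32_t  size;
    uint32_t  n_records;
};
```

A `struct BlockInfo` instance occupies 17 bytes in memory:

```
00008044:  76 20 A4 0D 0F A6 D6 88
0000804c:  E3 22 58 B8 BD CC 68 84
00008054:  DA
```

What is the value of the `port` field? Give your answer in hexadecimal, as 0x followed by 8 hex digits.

`port` follows `sample_rate` (1 B), `timestamp` (4 B), so it starts at offset 1 + 4 = 5 and occupies 4 bytes.
Bytes at offsets 5..8: A6 D6 88 E3.
Little-endian: lowest address holds the least-significant byte.
Reassemble most-significant byte first: E3 88 D6 A6 → 0xE388D6A6.

0xE388D6A6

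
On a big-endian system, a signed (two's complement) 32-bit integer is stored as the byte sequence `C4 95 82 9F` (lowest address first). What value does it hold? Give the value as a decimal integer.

-996834657

Big-endian stores the most-significant byte at the lowest address.
The bytes are already most-significant first: 0xC495829F.
Top bit is set, so as a signed 32-bit value this is 0xC495829F − 2^32 = -996834657.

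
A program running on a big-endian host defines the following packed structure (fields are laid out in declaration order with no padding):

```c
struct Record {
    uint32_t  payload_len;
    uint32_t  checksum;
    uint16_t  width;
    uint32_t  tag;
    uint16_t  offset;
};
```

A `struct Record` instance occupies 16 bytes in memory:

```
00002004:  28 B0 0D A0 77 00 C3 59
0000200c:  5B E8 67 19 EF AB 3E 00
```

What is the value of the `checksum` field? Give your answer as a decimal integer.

1996538713

`checksum` follows `payload_len` (4 bytes), so it starts at byte offset 4 and occupies 4 bytes.
Bytes at offsets 4..7: 77 00 C3 59.
Big-endian: lowest address holds the most-significant byte.
The bytes are already most-significant first: 0x7700C359.
0x7700C359 = 1996538713.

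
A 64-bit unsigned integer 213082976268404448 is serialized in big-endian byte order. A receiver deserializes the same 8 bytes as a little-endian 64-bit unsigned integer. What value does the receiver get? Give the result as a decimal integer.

213082976268404448 in 64-bit hexadecimal is 0x02F505D6842946E0.
Stored big-endian, the bytes at ascending addresses are 02 F5 05 D6 84 29 46 E0.
Read back as little-endian, the first byte is least significant, giving 0xE0462984D605F502.
0xE0462984D605F502 = 16160649963368740098.

16160649963368740098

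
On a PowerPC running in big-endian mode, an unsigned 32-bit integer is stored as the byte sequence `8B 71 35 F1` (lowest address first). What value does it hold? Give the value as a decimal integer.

2339452401

Big-endian: lowest address holds the most-significant byte.
The bytes are already most-significant first: 0x8B7135F1.
0x8B7135F1 = 2339452401.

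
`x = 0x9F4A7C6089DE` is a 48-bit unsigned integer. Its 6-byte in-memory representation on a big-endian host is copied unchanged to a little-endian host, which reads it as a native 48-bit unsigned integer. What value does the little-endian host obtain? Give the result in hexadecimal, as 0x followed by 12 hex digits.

Stored big-endian, the bytes at ascending addresses are 9F 4A 7C 60 89 DE.
Read back as little-endian, the first byte is least significant, giving 0xDE89607C4A9F.

0xDE89607C4A9F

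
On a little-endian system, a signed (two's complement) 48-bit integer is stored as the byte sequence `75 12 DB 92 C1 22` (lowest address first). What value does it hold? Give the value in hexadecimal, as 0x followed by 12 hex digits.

0x22C192DB1275

Little-endian stores the least-significant byte at the lowest address.
Reassemble most-significant byte first: 22 C1 92 DB 12 75 → 0x22C192DB1275.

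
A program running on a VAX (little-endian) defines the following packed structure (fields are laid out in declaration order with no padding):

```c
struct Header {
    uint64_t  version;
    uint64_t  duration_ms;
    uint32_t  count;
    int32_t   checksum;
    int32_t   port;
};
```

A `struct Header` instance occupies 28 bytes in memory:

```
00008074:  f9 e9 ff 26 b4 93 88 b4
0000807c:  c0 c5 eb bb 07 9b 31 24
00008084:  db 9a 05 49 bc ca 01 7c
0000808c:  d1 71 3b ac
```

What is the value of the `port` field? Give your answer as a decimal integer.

-1405390383

`port` follows `version` (8 B), `duration_ms` (8 B), `count` (4 B), `checksum` (4 B), so it starts at offset 8 + 8 + 4 + 4 = 24 and occupies 4 bytes.
Bytes at offsets 24..27: D1 71 3B AC.
Little-endian: lowest address holds the least-significant byte.
Reassemble most-significant byte first: AC 3B 71 D1 → 0xAC3B71D1.
Top bit is set, so as a signed 32-bit value this is 0xAC3B71D1 − 2^32 = -1405390383.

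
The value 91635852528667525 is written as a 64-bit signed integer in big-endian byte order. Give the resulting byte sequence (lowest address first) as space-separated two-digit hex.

01 45 8E 52 86 A9 4B 85

91635852528667525 in hexadecimal, padded to 64 bits, is 0x01458E5286A94B85.
Split into bytes (most-significant first): 01 45 8E 52 86 A9 4B 85.
In big-endian order the high byte comes first in memory.
So the memory order matches the most-significant-first order: 01 45 8E 52 86 A9 4B 85.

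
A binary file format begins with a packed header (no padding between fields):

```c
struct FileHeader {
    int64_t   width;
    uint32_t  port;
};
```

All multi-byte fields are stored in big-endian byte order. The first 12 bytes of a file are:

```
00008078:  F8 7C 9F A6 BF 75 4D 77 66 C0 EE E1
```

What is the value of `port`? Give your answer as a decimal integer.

1723920097

`port` follows `width` (8 bytes), so it starts at byte offset 8 and occupies 4 bytes.
Bytes at offsets 8..11: 66 C0 EE E1.
Big-endian stores the most-significant byte at the lowest address.
The bytes are already most-significant first: 0x66C0EEE1.
0x66C0EEE1 = 1723920097.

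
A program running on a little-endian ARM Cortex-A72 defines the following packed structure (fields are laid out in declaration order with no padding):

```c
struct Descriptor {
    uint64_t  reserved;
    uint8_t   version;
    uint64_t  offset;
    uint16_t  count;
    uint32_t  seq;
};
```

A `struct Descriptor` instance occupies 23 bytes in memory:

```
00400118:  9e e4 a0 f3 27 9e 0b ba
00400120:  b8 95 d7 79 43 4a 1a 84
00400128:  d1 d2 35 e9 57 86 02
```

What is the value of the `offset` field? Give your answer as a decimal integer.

`offset` follows `reserved` (8 B), `version` (1 B), so it starts at offset 8 + 1 = 9 and occupies 8 bytes.
Bytes at offsets 9..16: 95 D7 79 43 4A 1A 84 D1.
Little-endian: lowest address holds the least-significant byte.
Reassemble most-significant byte first: D1 84 1A 4A 43 79 D7 95 → 0xD1841A4A4379D795.
0xD1841A4A4379D795 = 15097220757114705813.

15097220757114705813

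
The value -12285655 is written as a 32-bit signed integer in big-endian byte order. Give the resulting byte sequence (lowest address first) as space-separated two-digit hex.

Two's complement of -12285655 in 32 bits: 12285655 = 0x00BB76D7; invert → 0xFF448928; add 1 → 0xFF448929.
Split into bytes (most-significant first): FF 44 89 29.
Big-endian: lowest address holds the most-significant byte.
So the memory order matches the most-significant-first order: FF 44 89 29.

FF 44 89 29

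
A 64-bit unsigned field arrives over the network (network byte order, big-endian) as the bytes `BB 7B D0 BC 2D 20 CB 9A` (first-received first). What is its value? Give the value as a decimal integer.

13509621013857487770

In big-endian order the high byte comes first in memory.
The bytes are already most-significant first: 0xBB7BD0BC2D20CB9A.
0xBB7BD0BC2D20CB9A = 13509621013857487770.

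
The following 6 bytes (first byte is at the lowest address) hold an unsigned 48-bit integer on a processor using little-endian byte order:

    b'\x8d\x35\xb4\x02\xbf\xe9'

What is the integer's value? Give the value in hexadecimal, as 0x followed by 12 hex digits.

0xE9BF02B4358D

In little-endian order the low byte comes first in memory.
Reassemble most-significant byte first: E9 BF 02 B4 35 8D → 0xE9BF02B4358D.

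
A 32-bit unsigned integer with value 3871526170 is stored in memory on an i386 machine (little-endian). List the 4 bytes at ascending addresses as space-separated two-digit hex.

1A CD C2 E6

3871526170 in hexadecimal, padded to 32 bits, is 0xE6C2CD1A.
Split into bytes (most-significant first): E6 C2 CD 1A.
In little-endian order the low byte comes first in memory.
So at ascending addresses the bytes are 1A CD C2 E6.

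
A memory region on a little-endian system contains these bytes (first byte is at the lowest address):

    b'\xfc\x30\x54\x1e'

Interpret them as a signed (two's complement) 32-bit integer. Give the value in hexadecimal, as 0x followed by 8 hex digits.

In little-endian order the low byte comes first in memory.
Reassemble most-significant byte first: 1E 54 30 FC → 0x1E5430FC.

0x1E5430FC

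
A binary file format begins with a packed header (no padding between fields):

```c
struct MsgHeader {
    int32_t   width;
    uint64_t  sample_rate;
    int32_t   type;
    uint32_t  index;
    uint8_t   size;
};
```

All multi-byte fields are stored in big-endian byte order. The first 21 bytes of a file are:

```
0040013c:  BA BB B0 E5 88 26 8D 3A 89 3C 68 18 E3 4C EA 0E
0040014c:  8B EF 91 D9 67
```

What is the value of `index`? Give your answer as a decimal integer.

`index` follows `width` (4 B), `sample_rate` (8 B), `type` (4 B), so it starts at offset 4 + 8 + 4 = 16 and occupies 4 bytes.
Bytes at offsets 16..19: 8B EF 91 D9.
In big-endian order the high byte comes first in memory.
The bytes are already most-significant first: 0x8BEF91D9.
0x8BEF91D9 = 2347733465.

2347733465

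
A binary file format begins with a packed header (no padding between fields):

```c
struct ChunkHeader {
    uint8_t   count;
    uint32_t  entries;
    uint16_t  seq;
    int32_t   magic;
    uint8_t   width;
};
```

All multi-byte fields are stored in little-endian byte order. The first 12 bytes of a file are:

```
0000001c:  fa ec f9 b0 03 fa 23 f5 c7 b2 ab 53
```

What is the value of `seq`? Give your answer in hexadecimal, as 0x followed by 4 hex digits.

`seq` follows `count` (1 B), `entries` (4 B), so it starts at offset 1 + 4 = 5 and occupies 2 bytes.
Bytes at offsets 5..6: FA 23.
In little-endian order the low byte comes first in memory.
Reassemble most-significant byte first: 23 FA → 0x23FA.

0x23FA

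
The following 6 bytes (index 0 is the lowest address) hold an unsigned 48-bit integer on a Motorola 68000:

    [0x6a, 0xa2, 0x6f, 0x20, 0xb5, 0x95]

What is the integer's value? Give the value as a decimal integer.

117245881660821

Big-endian: lowest address holds the most-significant byte.
The bytes are already most-significant first: 0x6AA26F20B595.
0x6AA26F20B595 = 117245881660821.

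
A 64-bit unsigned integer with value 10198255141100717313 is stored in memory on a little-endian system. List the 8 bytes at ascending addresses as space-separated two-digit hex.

10198255141100717313 in hexadecimal, padded to 64 bits, is 0x8D877B04A61C0501.
Split into bytes (most-significant first): 8D 87 7B 04 A6 1C 05 01.
In little-endian order the low byte comes first in memory.
So at ascending addresses the bytes are 01 05 1C A6 04 7B 87 8D.

01 05 1C A6 04 7B 87 8D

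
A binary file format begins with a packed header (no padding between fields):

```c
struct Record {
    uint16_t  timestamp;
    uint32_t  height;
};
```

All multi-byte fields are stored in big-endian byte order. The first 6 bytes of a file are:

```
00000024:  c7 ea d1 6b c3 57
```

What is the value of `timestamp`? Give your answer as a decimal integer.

51178

`timestamp` is the first field, at byte offset 0, occupying 2 bytes.
Bytes at offsets 0..1: C7 EA.
Big-endian stores the most-significant byte at the lowest address.
The bytes are already most-significant first: 0xC7EA.
0xC7EA = 51178.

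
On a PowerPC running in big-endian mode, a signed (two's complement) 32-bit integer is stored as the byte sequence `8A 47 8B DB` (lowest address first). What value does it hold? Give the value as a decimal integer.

Big-endian: lowest address holds the most-significant byte.
The bytes are already most-significant first: 0x8A478BDB.
Top bit is set, so as a signed 32-bit value this is 0x8A478BDB − 2^32 = -1975022629.

-1975022629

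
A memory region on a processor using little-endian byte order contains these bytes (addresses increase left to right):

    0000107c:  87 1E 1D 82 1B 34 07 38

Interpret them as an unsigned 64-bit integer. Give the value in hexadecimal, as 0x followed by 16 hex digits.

Little-endian stores the least-significant byte at the lowest address.
Reassemble most-significant byte first: 38 07 34 1B 82 1D 1E 87 → 0x3807341B821D1E87.

0x3807341B821D1E87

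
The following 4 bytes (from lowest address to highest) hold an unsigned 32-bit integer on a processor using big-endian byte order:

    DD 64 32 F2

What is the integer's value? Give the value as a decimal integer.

In big-endian order the high byte comes first in memory.
The bytes are already most-significant first: 0xDD6432F2.
0xDD6432F2 = 3714331378.

3714331378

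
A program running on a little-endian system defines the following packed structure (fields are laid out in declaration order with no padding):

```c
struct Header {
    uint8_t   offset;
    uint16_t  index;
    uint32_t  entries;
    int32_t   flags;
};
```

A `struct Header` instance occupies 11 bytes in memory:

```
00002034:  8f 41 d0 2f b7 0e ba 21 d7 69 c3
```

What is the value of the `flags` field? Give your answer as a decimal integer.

`flags` follows `offset` (1 B), `index` (2 B), `entries` (4 B), so it starts at offset 1 + 2 + 4 = 7 and occupies 4 bytes.
Bytes at offsets 7..10: 21 D7 69 C3.
Little-endian stores the least-significant byte at the lowest address.
Reassemble most-significant byte first: C3 69 D7 21 → 0xC369D721.
Top bit is set, so as a signed 32-bit value this is 0xC369D721 − 2^32 = -1016473823.

-1016473823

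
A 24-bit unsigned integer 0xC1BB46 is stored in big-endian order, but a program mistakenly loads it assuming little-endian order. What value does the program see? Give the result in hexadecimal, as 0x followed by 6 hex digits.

Stored big-endian, the bytes at ascending addresses are C1 BB 46.
Read back as little-endian, the first byte is least significant, giving 0x46BBC1.

0x46BBC1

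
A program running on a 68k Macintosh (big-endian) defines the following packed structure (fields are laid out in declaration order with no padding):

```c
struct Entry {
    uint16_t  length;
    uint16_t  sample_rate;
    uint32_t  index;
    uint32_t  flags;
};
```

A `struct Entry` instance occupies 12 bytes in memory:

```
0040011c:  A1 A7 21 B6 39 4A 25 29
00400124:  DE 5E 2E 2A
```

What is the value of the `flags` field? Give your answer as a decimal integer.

3730714154

`flags` follows `length` (2 B), `sample_rate` (2 B), `index` (4 B), so it starts at offset 2 + 2 + 4 = 8 and occupies 4 bytes.
Bytes at offsets 8..11: DE 5E 2E 2A.
In big-endian order the high byte comes first in memory.
The bytes are already most-significant first: 0xDE5E2E2A.
0xDE5E2E2A = 3730714154.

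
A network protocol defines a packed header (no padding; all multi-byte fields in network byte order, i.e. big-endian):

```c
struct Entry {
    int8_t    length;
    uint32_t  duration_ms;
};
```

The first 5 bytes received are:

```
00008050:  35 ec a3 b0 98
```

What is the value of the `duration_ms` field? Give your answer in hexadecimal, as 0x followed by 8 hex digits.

0xECA3B098

`duration_ms` follows `length` (1 byte), so it starts at byte offset 1 and occupies 4 bytes.
Bytes at offsets 1..4: EC A3 B0 98.
In big-endian order the high byte comes first in memory.
The bytes are already most-significant first: 0xECA3B098.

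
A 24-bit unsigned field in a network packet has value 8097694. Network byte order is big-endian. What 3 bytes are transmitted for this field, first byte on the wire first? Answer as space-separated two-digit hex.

8097694 in hexadecimal, padded to 24 bits, is 0x7B8F9E.
Split into bytes (most-significant first): 7B 8F 9E.
Big-endian: lowest address holds the most-significant byte.
So the memory order matches the most-significant-first order: 7B 8F 9E.

7B 8F 9E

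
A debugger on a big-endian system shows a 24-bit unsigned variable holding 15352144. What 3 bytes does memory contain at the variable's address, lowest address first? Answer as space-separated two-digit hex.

EA 41 50

15352144 in hexadecimal, padded to 24 bits, is 0xEA4150.
Split into bytes (most-significant first): EA 41 50.
Big-endian: lowest address holds the most-significant byte.
So the memory order matches the most-significant-first order: EA 41 50.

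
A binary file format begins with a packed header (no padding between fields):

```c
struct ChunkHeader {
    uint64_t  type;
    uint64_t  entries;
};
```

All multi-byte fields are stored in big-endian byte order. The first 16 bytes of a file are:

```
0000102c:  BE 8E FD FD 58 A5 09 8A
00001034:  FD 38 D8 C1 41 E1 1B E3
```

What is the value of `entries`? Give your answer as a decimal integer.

`entries` follows `type` (8 bytes), so it starts at byte offset 8 and occupies 8 bytes.
Bytes at offsets 8..15: FD 38 D8 C1 41 E1 1B E3.
In big-endian order the high byte comes first in memory.
The bytes are already most-significant first: 0xFD38D8C141E11BE3.
0xFD38D8C141E11BE3 = 18246572214837124067.

18246572214837124067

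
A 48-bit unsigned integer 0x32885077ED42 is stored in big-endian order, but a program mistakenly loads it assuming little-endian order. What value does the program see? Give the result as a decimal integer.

Stored big-endian, the bytes at ascending addresses are 32 88 50 77 ED 42.
Read back as little-endian, the first byte is least significant, giving 0x42ED77508832.
0x42ED77508832 = 73587676448818.

73587676448818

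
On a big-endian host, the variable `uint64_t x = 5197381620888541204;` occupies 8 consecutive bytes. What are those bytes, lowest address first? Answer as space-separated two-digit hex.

5197381620888541204 in hexadecimal, padded to 64 bits, is 0x4820CF0C1B349814.
Split into bytes (most-significant first): 48 20 CF 0C 1B 34 98 14.
Big-endian stores the most-significant byte at the lowest address.
So the memory order matches the most-significant-first order: 48 20 CF 0C 1B 34 98 14.

48 20 CF 0C 1B 34 98 14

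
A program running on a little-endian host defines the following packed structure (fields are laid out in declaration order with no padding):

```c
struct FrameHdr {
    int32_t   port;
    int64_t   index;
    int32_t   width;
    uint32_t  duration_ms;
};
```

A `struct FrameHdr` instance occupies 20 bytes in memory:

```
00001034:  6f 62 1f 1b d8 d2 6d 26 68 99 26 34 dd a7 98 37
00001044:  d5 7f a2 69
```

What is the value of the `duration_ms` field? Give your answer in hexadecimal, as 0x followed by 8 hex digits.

0x69A27FD5

`duration_ms` follows `port` (4 B), `index` (8 B), `width` (4 B), so it starts at offset 4 + 8 + 4 = 16 and occupies 4 bytes.
Bytes at offsets 16..19: D5 7F A2 69.
Little-endian stores the least-significant byte at the lowest address.
Reassemble most-significant byte first: 69 A2 7F D5 → 0x69A27FD5.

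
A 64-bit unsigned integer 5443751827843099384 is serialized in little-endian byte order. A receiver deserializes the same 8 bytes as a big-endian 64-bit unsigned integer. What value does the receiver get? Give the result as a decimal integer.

5443751827843099384 in 64-bit hexadecimal is 0x4B8C1771F7F8AAF8.
Stored little-endian, the bytes at ascending addresses are F8 AA F8 F7 71 17 8C 4B.
Read back as big-endian, the last byte is least significant, giving 0xF8AAF8F771178C4B.
0xF8AAF8F771178C4B = 17918407809084918859.

17918407809084918859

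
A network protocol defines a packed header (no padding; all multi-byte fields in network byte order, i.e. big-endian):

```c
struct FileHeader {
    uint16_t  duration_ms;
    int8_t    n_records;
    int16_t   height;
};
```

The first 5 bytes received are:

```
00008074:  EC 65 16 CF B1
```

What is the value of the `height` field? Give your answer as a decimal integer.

-12367

`height` follows `duration_ms` (2 B), `n_records` (1 B), so it starts at offset 2 + 1 = 3 and occupies 2 bytes.
Bytes at offsets 3..4: CF B1.
Big-endian: lowest address holds the most-significant byte.
The bytes are already most-significant first: 0xCFB1.
Top bit is set, so as a signed 16-bit value this is 0xCFB1 − 2^16 = -12367.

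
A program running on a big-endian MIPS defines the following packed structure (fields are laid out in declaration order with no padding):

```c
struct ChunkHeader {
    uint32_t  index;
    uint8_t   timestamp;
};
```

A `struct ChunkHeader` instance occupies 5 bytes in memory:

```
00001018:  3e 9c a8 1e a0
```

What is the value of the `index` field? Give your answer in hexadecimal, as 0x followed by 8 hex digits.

`index` is the first field, at byte offset 0, occupying 4 bytes.
Bytes at offsets 0..3: 3E 9C A8 1E.
In big-endian order the high byte comes first in memory.
The bytes are already most-significant first: 0x3E9CA81E.

0x3E9CA81E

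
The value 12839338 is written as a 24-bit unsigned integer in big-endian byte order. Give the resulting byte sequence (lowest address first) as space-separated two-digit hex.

12839338 in hexadecimal, padded to 24 bits, is 0xC3E9AA.
Split into bytes (most-significant first): C3 E9 AA.
In big-endian order the high byte comes first in memory.
So the memory order matches the most-significant-first order: C3 E9 AA.

C3 E9 AA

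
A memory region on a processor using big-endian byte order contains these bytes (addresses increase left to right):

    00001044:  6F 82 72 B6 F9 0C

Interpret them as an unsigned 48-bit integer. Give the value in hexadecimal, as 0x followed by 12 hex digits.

0x6F8272B6F90C

In big-endian order the high byte comes first in memory.
The bytes are already most-significant first: 0x6F8272B6F90C.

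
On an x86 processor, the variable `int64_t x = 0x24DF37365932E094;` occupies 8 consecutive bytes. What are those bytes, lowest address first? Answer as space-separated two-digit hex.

94 E0 32 59 36 37 DF 24

Split into bytes (most-significant first): 24 DF 37 36 59 32 E0 94.
Little-endian stores the least-significant byte at the lowest address.
So at ascending addresses the bytes are 94 E0 32 59 36 37 DF 24.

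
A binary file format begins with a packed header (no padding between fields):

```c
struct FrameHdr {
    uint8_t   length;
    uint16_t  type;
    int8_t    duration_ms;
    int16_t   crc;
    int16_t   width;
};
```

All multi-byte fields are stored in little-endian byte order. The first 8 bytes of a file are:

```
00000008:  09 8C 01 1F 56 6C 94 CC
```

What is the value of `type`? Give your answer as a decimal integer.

`type` follows `length` (1 byte), so it starts at byte offset 1 and occupies 2 bytes.
Bytes at offsets 1..2: 8C 01.
In little-endian order the low byte comes first in memory.
Reassemble most-significant byte first: 01 8C → 0x018C.
0x018C = 396.

396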